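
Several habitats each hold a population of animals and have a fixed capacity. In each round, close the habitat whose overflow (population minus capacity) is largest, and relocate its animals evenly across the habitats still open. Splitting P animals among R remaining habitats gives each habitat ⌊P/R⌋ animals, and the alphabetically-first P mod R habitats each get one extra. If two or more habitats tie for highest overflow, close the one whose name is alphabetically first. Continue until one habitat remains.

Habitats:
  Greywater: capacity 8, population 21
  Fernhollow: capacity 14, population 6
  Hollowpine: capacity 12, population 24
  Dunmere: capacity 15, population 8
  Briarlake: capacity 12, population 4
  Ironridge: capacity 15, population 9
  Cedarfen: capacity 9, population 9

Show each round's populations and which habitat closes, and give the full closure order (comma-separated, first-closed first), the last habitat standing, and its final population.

Round 1: Briarlake=4 Cedarfen=9 Dunmere=8 Fernhollow=6 Greywater=21 Hollowpine=24 Ironridge=9 → close Greywater (overflow 13)
  21÷6 = 3 each, +1 to first 3
Round 2: Briarlake=8 Cedarfen=13 Dunmere=12 Fernhollow=9 Hollowpine=27 Ironridge=12 → close Hollowpine (overflow 15)
  27÷5 = 5 each, +1 to first 2
Round 3: Briarlake=14 Cedarfen=19 Dunmere=17 Fernhollow=14 Ironridge=17 → close Cedarfen (overflow 10)
  19÷4 = 4 each, +1 to first 3
Round 4: Briarlake=19 Dunmere=22 Fernhollow=19 Ironridge=21 → close Briarlake (overflow 7)
  19÷3 = 6 each, +1 to first 1
Round 5: Dunmere=29 Fernhollow=25 Ironridge=27 → close Dunmere (overflow 14)
  29÷2 = 14 each, +1 to first 1
Round 6: Fernhollow=40 Ironridge=41 → close Fernhollow (overflow 26)
  40÷1 = 40 each, +1 to first 0

Closure order: Greywater, Hollowpine, Cedarfen, Briarlake, Dunmere, Fernhollow
Last habitat: Ironridge with 81 animals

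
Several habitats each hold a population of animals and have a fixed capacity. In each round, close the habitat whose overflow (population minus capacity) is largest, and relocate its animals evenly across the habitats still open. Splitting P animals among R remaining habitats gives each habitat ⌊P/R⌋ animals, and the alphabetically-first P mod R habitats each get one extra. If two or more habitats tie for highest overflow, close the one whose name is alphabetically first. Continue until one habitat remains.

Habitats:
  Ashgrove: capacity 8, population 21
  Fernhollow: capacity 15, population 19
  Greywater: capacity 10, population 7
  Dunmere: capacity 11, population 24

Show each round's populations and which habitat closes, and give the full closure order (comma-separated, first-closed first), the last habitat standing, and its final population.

Round 1: Ashgrove=21 Dunmere=24 Fernhollow=19 Greywater=7 → close Ashgrove (overflow 13)
  21÷3 = 7 each, +1 to first 0
Round 2: Dunmere=31 Fernhollow=26 Greywater=14 → close Dunmere (overflow 20)
  31÷2 = 15 each, +1 to first 1
Round 3: Fernhollow=42 Greywater=29 → close Fernhollow (overflow 27)
  42÷1 = 42 each, +1 to first 0

Closure order: Ashgrove, Dunmere, Fernhollow
Last habitat: Greywater with 71 animals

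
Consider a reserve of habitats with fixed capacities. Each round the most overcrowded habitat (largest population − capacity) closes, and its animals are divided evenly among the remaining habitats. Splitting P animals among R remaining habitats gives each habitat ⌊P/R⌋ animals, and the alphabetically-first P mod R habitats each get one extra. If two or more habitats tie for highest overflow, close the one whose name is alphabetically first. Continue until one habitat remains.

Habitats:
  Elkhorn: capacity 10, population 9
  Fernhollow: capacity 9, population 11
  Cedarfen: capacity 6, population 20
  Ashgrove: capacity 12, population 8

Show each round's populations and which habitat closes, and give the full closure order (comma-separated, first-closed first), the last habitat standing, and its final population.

Round 1: Ashgrove=8 Cedarfen=20 Elkhorn=9 Fernhollow=11 → close Cedarfen (overflow 14)
  20÷3 = 6 each, +1 to first 2
Round 2: Ashgrove=15 Elkhorn=16 Fernhollow=17 → close Fernhollow (overflow 8)
  17÷2 = 8 each, +1 to first 1
Round 3: Ashgrove=24 Elkhorn=24 → close Elkhorn (overflow 14)
  24÷1 = 24 each, +1 to first 0

Closure order: Cedarfen, Fernhollow, Elkhorn
Last habitat: Ashgrove with 48 animals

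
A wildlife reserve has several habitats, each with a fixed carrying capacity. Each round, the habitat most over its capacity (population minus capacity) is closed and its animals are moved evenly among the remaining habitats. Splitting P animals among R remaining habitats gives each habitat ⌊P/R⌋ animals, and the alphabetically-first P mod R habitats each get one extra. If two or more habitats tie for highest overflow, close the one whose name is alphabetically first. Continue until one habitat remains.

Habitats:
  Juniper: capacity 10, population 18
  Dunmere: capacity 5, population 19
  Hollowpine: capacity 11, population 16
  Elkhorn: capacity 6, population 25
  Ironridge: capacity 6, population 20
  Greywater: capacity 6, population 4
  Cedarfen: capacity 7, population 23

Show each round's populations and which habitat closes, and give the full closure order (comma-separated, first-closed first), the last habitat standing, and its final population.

Closure order: Elkhorn, Cedarfen, Dunmere, Ironridge, Juniper, Hollowpine
Last habitat: Greywater with 125 animals

Round 1: Cedarfen=23 Dunmere=19 Elkhorn=25 Greywater=4 Hollowpine=16 Ironridge=20 Juniper=18 → close Elkhorn (overflow 19)
  25÷6 = 4 each, +1 to first 1
Round 2: Cedarfen=28 Dunmere=23 Greywater=8 Hollowpine=20 Ironridge=24 Juniper=22 → close Cedarfen (overflow 21)
  28÷5 = 5 each, +1 to first 3
Round 3: Dunmere=29 Greywater=14 Hollowpine=26 Ironridge=29 Juniper=27 → close Dunmere (overflow 24)
  29÷4 = 7 each, +1 to first 1
Round 4: Greywater=22 Hollowpine=33 Ironridge=36 Juniper=34 → close Ironridge (overflow 30)
  36÷3 = 12 each, +1 to first 0
Round 5: Greywater=34 Hollowpine=45 Juniper=46 → close Juniper (overflow 36)
  46÷2 = 23 each, +1 to first 0
Round 6: Greywater=57 Hollowpine=68 → close Hollowpine (overflow 57)
  68÷1 = 68 each, +1 to first 0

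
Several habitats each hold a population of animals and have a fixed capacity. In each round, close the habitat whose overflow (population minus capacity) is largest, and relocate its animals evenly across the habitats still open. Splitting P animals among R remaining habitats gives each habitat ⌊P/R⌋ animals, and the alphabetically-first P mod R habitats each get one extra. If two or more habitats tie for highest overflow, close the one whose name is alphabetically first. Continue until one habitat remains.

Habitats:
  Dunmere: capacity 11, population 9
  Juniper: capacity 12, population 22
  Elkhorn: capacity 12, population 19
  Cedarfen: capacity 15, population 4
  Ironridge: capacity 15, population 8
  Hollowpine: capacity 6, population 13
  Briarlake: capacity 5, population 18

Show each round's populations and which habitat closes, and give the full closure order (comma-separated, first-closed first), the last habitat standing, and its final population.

Closure order: Briarlake, Juniper, Elkhorn, Hollowpine, Dunmere, Ironridge
Last habitat: Cedarfen with 93 animals

Round 1: Briarlake=18 Cedarfen=4 Dunmere=9 Elkhorn=19 Hollowpine=13 Ironridge=8 Juniper=22 → close Briarlake (overflow 13)
  18÷6 = 3 each, +1 to first 0
Round 2: Cedarfen=7 Dunmere=12 Elkhorn=22 Hollowpine=16 Ironridge=11 Juniper=25 → close Juniper (overflow 13)
  25÷5 = 5 each, +1 to first 0
Round 3: Cedarfen=12 Dunmere=17 Elkhorn=27 Hollowpine=21 Ironridge=16 → close Elkhorn (overflow 15)
  27÷4 = 6 each, +1 to first 3
Round 4: Cedarfen=19 Dunmere=24 Hollowpine=28 Ironridge=22 → close Hollowpine (overflow 22)
  28÷3 = 9 each, +1 to first 1
Round 5: Cedarfen=29 Dunmere=33 Ironridge=31 → close Dunmere (overflow 22)
  33÷2 = 16 each, +1 to first 1
Round 6: Cedarfen=46 Ironridge=47 → close Ironridge (overflow 32)
  47÷1 = 47 each, +1 to first 0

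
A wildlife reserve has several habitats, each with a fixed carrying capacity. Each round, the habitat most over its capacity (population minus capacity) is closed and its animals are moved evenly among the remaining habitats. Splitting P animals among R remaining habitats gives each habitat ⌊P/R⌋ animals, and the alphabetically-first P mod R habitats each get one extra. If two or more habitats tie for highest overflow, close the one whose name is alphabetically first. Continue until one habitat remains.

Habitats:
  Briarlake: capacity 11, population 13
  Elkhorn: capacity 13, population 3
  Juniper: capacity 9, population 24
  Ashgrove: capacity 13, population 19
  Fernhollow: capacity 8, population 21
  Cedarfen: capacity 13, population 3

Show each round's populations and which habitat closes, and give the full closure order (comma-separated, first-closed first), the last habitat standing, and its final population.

Closure order: Juniper, Fernhollow, Ashgrove, Briarlake, Cedarfen
Last habitat: Elkhorn with 83 animals

Round 1: Ashgrove=19 Briarlake=13 Cedarfen=3 Elkhorn=3 Fernhollow=21 Juniper=24 → close Juniper (overflow 15)
  24÷5 = 4 each, +1 to first 4
Round 2: Ashgrove=24 Briarlake=18 Cedarfen=8 Elkhorn=8 Fernhollow=25 → close Fernhollow (overflow 17)
  25÷4 = 6 each, +1 to first 1
Round 3: Ashgrove=31 Briarlake=24 Cedarfen=14 Elkhorn=14 → close Ashgrove (overflow 18)
  31÷3 = 10 each, +1 to first 1
Round 4: Briarlake=35 Cedarfen=24 Elkhorn=24 → close Briarlake (overflow 24)
  35÷2 = 17 each, +1 to first 1
Round 5: Cedarfen=42 Elkhorn=41 → close Cedarfen (overflow 29)
  42÷1 = 42 each, +1 to first 0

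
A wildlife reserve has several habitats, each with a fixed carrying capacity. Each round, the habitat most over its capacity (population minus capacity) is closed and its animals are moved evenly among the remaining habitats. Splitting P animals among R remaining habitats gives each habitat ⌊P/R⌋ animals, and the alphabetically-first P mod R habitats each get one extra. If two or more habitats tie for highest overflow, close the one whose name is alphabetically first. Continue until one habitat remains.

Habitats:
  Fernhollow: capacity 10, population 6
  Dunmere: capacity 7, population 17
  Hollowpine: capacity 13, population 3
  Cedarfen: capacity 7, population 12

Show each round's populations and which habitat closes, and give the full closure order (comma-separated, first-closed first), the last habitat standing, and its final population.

Round 1: Cedarfen=12 Dunmere=17 Fernhollow=6 Hollowpine=3 → close Dunmere (overflow 10)
  17÷3 = 5 each, +1 to first 2
Round 2: Cedarfen=18 Fernhollow=12 Hollowpine=8 → close Cedarfen (overflow 11)
  18÷2 = 9 each, +1 to first 0
Round 3: Fernhollow=21 Hollowpine=17 → close Fernhollow (overflow 11)
  21÷1 = 21 each, +1 to first 0

Closure order: Dunmere, Cedarfen, Fernhollow
Last habitat: Hollowpine with 38 animals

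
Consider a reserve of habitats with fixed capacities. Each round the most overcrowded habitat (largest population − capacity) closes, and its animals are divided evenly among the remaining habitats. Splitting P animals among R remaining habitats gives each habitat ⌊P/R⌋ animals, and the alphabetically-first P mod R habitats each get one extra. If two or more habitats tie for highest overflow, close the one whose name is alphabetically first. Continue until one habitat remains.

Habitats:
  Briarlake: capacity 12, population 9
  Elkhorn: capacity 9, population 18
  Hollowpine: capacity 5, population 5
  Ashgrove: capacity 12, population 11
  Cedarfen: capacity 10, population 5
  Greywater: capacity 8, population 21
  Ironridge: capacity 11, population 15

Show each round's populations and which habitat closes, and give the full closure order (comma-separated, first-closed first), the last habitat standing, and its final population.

Closure order: Greywater, Elkhorn, Ironridge, Ashgrove, Briarlake, Hollowpine
Last habitat: Cedarfen with 84 animals

Round 1: Ashgrove=11 Briarlake=9 Cedarfen=5 Elkhorn=18 Greywater=21 Hollowpine=5 Ironridge=15 → close Greywater (overflow 13)
  21÷6 = 3 each, +1 to first 3
Round 2: Ashgrove=15 Briarlake=13 Cedarfen=9 Elkhorn=21 Hollowpine=8 Ironridge=18 → close Elkhorn (overflow 12)
  21÷5 = 4 each, +1 to first 1
Round 3: Ashgrove=20 Briarlake=17 Cedarfen=13 Hollowpine=12 Ironridge=22 → close Ironridge (overflow 11)
  22÷4 = 5 each, +1 to first 2
Round 4: Ashgrove=26 Briarlake=23 Cedarfen=18 Hollowpine=17 → close Ashgrove (overflow 14)
  26÷3 = 8 each, +1 to first 2
Round 5: Briarlake=32 Cedarfen=27 Hollowpine=25 → close Briarlake (overflow 20)
  32÷2 = 16 each, +1 to first 0
Round 6: Cedarfen=43 Hollowpine=41 → close Hollowpine (overflow 36)
  41÷1 = 41 each, +1 to first 0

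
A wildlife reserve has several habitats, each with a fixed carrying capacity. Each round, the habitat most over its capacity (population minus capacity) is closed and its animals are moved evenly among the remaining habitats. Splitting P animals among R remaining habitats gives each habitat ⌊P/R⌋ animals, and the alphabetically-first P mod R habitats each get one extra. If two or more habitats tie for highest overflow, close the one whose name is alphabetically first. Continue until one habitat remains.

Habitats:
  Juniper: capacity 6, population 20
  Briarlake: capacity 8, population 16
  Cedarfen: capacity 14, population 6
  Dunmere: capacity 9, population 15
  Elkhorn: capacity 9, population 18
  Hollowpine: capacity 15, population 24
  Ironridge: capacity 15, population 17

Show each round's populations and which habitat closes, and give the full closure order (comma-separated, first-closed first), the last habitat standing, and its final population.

Round 1: Briarlake=16 Cedarfen=6 Dunmere=15 Elkhorn=18 Hollowpine=24 Ironridge=17 Juniper=20 → close Juniper (overflow 14)
  20÷6 = 3 each, +1 to first 2
Round 2: Briarlake=20 Cedarfen=10 Dunmere=18 Elkhorn=21 Hollowpine=27 Ironridge=20 → close Briarlake (overflow 12)
  20÷5 = 4 each, +1 to first 0
Round 3: Cedarfen=14 Dunmere=22 Elkhorn=25 Hollowpine=31 Ironridge=24 → close Elkhorn (overflow 16)
  25÷4 = 6 each, +1 to first 1
Round 4: Cedarfen=21 Dunmere=28 Hollowpine=37 Ironridge=30 → close Hollowpine (overflow 22)
  37÷3 = 12 each, +1 to first 1
Round 5: Cedarfen=34 Dunmere=40 Ironridge=42 → close Dunmere (overflow 31)
  40÷2 = 20 each, +1 to first 0
Round 6: Cedarfen=54 Ironridge=62 → close Ironridge (overflow 47)
  62÷1 = 62 each, +1 to first 0

Closure order: Juniper, Briarlake, Elkhorn, Hollowpine, Dunmere, Ironridge
Last habitat: Cedarfen with 116 animals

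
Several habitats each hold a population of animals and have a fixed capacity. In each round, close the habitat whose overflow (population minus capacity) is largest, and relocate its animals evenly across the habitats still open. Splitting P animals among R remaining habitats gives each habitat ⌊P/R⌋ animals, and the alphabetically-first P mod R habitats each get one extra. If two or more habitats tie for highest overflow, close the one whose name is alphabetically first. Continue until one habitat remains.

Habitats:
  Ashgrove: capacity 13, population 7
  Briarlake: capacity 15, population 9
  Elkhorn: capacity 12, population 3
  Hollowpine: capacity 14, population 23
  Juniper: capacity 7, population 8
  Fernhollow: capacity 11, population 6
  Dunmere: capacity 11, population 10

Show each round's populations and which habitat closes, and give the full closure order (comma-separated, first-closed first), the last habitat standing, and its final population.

Round 1: Ashgrove=7 Briarlake=9 Dunmere=10 Elkhorn=3 Fernhollow=6 Hollowpine=23 Juniper=8 → close Hollowpine (overflow 9)
  23÷6 = 3 each, +1 to first 5
Round 2: Ashgrove=11 Briarlake=13 Dunmere=14 Elkhorn=7 Fernhollow=10 Juniper=11 → close Juniper (overflow 4)
  11÷5 = 2 each, +1 to first 1
Round 3: Ashgrove=14 Briarlake=15 Dunmere=16 Elkhorn=9 Fernhollow=12 → close Dunmere (overflow 5)
  16÷4 = 4 each, +1 to first 0
Round 4: Ashgrove=18 Briarlake=19 Elkhorn=13 Fernhollow=16 → close Ashgrove (overflow 5)
  18÷3 = 6 each, +1 to first 0
Round 5: Briarlake=25 Elkhorn=19 Fernhollow=22 → close Fernhollow (overflow 11)
  22÷2 = 11 each, +1 to first 0
Round 6: Briarlake=36 Elkhorn=30 → close Briarlake (overflow 21)
  36÷1 = 36 each, +1 to first 0

Closure order: Hollowpine, Juniper, Dunmere, Ashgrove, Fernhollow, Briarlake
Last habitat: Elkhorn with 66 animals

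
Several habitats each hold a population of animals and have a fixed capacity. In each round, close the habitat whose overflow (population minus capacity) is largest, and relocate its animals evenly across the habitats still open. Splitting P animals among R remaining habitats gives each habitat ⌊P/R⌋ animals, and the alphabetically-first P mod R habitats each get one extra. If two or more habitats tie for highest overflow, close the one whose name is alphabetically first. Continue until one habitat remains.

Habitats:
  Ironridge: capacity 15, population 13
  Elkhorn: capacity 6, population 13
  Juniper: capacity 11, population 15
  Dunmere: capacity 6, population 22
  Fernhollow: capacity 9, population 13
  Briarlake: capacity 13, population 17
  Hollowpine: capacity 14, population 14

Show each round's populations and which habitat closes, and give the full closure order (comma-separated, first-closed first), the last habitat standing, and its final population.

Closure order: Dunmere, Elkhorn, Briarlake, Fernhollow, Juniper, Hollowpine
Last habitat: Ironridge with 107 animals

Round 1: Briarlake=17 Dunmere=22 Elkhorn=13 Fernhollow=13 Hollowpine=14 Ironridge=13 Juniper=15 → close Dunmere (overflow 16)
  22÷6 = 3 each, +1 to first 4
Round 2: Briarlake=21 Elkhorn=17 Fernhollow=17 Hollowpine=18 Ironridge=16 Juniper=18 → close Elkhorn (overflow 11)
  17÷5 = 3 each, +1 to first 2
Round 3: Briarlake=25 Fernhollow=21 Hollowpine=21 Ironridge=19 Juniper=21 → close Briarlake (overflow 12)
  25÷4 = 6 each, +1 to first 1
Round 4: Fernhollow=28 Hollowpine=27 Ironridge=25 Juniper=27 → close Fernhollow (overflow 19)
  28÷3 = 9 each, +1 to first 1
Round 5: Hollowpine=37 Ironridge=34 Juniper=36 → close Juniper (overflow 25)
  36÷2 = 18 each, +1 to first 0
Round 6: Hollowpine=55 Ironridge=52 → close Hollowpine (overflow 41)
  55÷1 = 55 each, +1 to first 0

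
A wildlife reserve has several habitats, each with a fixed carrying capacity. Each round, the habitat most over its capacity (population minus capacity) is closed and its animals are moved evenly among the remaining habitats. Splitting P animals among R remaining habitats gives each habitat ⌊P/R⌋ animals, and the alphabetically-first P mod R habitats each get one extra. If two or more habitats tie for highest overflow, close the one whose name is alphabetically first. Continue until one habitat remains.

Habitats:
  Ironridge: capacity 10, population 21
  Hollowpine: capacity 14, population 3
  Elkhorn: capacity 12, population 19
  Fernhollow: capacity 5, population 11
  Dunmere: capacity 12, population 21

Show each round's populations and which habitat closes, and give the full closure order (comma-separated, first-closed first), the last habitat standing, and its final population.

Round 1: Dunmere=21 Elkhorn=19 Fernhollow=11 Hollowpine=3 Ironridge=21 → close Ironridge (overflow 11)
  21÷4 = 5 each, +1 to first 1
Round 2: Dunmere=27 Elkhorn=24 Fernhollow=16 Hollowpine=8 → close Dunmere (overflow 15)
  27÷3 = 9 each, +1 to first 0
Round 3: Elkhorn=33 Fernhollow=25 Hollowpine=17 → close Elkhorn (overflow 21)
  33÷2 = 16 each, +1 to first 1
Round 4: Fernhollow=42 Hollowpine=33 → close Fernhollow (overflow 37)
  42÷1 = 42 each, +1 to first 0

Closure order: Ironridge, Dunmere, Elkhorn, Fernhollow
Last habitat: Hollowpine with 75 animals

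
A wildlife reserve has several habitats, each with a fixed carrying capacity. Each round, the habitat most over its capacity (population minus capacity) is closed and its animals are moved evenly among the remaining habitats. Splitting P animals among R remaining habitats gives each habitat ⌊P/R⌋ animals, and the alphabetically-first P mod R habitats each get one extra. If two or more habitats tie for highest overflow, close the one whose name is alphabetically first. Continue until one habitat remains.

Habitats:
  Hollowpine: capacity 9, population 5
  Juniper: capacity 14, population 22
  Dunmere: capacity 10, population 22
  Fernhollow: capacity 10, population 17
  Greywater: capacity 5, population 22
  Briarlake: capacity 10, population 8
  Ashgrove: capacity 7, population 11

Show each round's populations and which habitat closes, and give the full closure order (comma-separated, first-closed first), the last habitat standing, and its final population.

Closure order: Greywater, Dunmere, Fernhollow, Juniper, Ashgrove, Briarlake
Last habitat: Hollowpine with 107 animals

Round 1: Ashgrove=11 Briarlake=8 Dunmere=22 Fernhollow=17 Greywater=22 Hollowpine=5 Juniper=22 → close Greywater (overflow 17)
  22÷6 = 3 each, +1 to first 4
Round 2: Ashgrove=15 Briarlake=12 Dunmere=26 Fernhollow=21 Hollowpine=8 Juniper=25 → close Dunmere (overflow 16)
  26÷5 = 5 each, +1 to first 1
Round 3: Ashgrove=21 Briarlake=17 Fernhollow=26 Hollowpine=13 Juniper=30 → close Fernhollow (overflow 16)
  26÷4 = 6 each, +1 to first 2
Round 4: Ashgrove=28 Briarlake=24 Hollowpine=19 Juniper=36 → close Juniper (overflow 22)
  36÷3 = 12 each, +1 to first 0
Round 5: Ashgrove=40 Briarlake=36 Hollowpine=31 → close Ashgrove (overflow 33)
  40÷2 = 20 each, +1 to first 0
Round 6: Briarlake=56 Hollowpine=51 → close Briarlake (overflow 46)
  56÷1 = 56 each, +1 to first 0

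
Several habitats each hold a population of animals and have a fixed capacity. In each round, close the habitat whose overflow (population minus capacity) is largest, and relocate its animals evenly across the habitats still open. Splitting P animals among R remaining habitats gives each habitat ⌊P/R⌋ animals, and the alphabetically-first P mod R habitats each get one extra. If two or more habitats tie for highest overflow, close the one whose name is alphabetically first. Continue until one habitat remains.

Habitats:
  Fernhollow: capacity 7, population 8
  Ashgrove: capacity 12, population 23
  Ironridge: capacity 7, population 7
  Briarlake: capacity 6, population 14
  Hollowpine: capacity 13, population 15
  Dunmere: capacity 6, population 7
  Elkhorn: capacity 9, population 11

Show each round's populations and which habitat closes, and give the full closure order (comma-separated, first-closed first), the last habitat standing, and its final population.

Round 1: Ashgrove=23 Briarlake=14 Dunmere=7 Elkhorn=11 Fernhollow=8 Hollowpine=15 Ironridge=7 → close Ashgrove (overflow 11)
  23÷6 = 3 each, +1 to first 5
Round 2: Briarlake=18 Dunmere=11 Elkhorn=15 Fernhollow=12 Hollowpine=19 Ironridge=10 → close Briarlake (overflow 12)
  18÷5 = 3 each, +1 to first 3
Round 3: Dunmere=15 Elkhorn=19 Fernhollow=16 Hollowpine=22 Ironridge=13 → close Elkhorn (overflow 10)
  19÷4 = 4 each, +1 to first 3
Round 4: Dunmere=20 Fernhollow=21 Hollowpine=27 Ironridge=17 → close Dunmere (overflow 14)
  20÷3 = 6 each, +1 to first 2
Round 5: Fernhollow=28 Hollowpine=34 Ironridge=23 → close Fernhollow (overflow 21)
  28÷2 = 14 each, +1 to first 0
Round 6: Hollowpine=48 Ironridge=37 → close Hollowpine (overflow 35)
  48÷1 = 48 each, +1 to first 0

Closure order: Ashgrove, Briarlake, Elkhorn, Dunmere, Fernhollow, Hollowpine
Last habitat: Ironridge with 85 animals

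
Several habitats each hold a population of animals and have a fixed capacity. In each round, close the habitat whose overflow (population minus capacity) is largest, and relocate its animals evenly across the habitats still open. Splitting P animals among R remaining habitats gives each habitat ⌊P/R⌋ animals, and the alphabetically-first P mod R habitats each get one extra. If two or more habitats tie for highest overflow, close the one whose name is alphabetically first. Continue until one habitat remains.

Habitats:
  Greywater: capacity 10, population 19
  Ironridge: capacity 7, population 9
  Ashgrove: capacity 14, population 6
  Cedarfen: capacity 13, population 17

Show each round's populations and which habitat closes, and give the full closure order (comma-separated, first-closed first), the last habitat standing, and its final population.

Round 1: Ashgrove=6 Cedarfen=17 Greywater=19 Ironridge=9 → close Greywater (overflow 9)
  19÷3 = 6 each, +1 to first 1
Round 2: Ashgrove=13 Cedarfen=23 Ironridge=15 → close Cedarfen (overflow 10)
  23÷2 = 11 each, +1 to first 1
Round 3: Ashgrove=25 Ironridge=26 → close Ironridge (overflow 19)
  26÷1 = 26 each, +1 to first 0

Closure order: Greywater, Cedarfen, Ironridge
Last habitat: Ashgrove with 51 animals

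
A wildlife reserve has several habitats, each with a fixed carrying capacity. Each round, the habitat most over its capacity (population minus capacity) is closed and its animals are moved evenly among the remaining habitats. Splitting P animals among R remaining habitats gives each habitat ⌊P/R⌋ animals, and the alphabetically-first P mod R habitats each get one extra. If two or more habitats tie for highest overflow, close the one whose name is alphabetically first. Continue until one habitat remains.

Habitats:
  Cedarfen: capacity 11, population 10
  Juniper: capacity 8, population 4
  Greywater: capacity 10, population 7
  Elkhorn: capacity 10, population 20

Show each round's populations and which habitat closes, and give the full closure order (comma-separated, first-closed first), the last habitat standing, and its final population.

Closure order: Elkhorn, Cedarfen, Greywater
Last habitat: Juniper with 41 animals

Round 1: Cedarfen=10 Elkhorn=20 Greywater=7 Juniper=4 → close Elkhorn (overflow 10)
  20÷3 = 6 each, +1 to first 2
Round 2: Cedarfen=17 Greywater=14 Juniper=10 → close Cedarfen (overflow 6)
  17÷2 = 8 each, +1 to first 1
Round 3: Greywater=23 Juniper=18 → close Greywater (overflow 13)
  23÷1 = 23 each, +1 to first 0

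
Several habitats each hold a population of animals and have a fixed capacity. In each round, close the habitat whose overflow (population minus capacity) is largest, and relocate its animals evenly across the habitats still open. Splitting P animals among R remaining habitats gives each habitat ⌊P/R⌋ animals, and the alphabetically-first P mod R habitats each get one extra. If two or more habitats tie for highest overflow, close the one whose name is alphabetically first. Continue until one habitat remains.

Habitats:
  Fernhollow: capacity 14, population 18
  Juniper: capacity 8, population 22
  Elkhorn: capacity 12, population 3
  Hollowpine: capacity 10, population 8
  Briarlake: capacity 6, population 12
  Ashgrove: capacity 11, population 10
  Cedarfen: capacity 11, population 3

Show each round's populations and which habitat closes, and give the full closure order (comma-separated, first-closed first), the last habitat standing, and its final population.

Closure order: Juniper, Briarlake, Fernhollow, Ashgrove, Hollowpine, Cedarfen
Last habitat: Elkhorn with 76 animals

Round 1: Ashgrove=10 Briarlake=12 Cedarfen=3 Elkhorn=3 Fernhollow=18 Hollowpine=8 Juniper=22 → close Juniper (overflow 14)
  22÷6 = 3 each, +1 to first 4
Round 2: Ashgrove=14 Briarlake=16 Cedarfen=7 Elkhorn=7 Fernhollow=21 Hollowpine=11 → close Briarlake (overflow 10)
  16÷5 = 3 each, +1 to first 1
Round 3: Ashgrove=18 Cedarfen=10 Elkhorn=10 Fernhollow=24 Hollowpine=14 → close Fernhollow (overflow 10)
  24÷4 = 6 each, +1 to first 0
Round 4: Ashgrove=24 Cedarfen=16 Elkhorn=16 Hollowpine=20 → close Ashgrove (overflow 13)
  24÷3 = 8 each, +1 to first 0
Round 5: Cedarfen=24 Elkhorn=24 Hollowpine=28 → close Hollowpine (overflow 18)
  28÷2 = 14 each, +1 to first 0
Round 6: Cedarfen=38 Elkhorn=38 → close Cedarfen (overflow 27)
  38÷1 = 38 each, +1 to first 0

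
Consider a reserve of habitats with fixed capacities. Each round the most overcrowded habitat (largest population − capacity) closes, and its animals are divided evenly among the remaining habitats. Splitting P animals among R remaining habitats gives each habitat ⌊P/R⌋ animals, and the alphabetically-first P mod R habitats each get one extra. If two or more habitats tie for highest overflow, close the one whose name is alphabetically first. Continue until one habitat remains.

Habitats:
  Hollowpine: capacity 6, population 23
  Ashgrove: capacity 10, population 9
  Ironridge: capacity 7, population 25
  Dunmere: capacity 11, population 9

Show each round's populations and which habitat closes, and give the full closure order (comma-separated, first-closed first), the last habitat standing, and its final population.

Round 1: Ashgrove=9 Dunmere=9 Hollowpine=23 Ironridge=25 → close Ironridge (overflow 18)
  25÷3 = 8 each, +1 to first 1
Round 2: Ashgrove=18 Dunmere=17 Hollowpine=31 → close Hollowpine (overflow 25)
  31÷2 = 15 each, +1 to first 1
Round 3: Ashgrove=34 Dunmere=32 → close Ashgrove (overflow 24)
  34÷1 = 34 each, +1 to first 0

Closure order: Ironridge, Hollowpine, Ashgrove
Last habitat: Dunmere with 66 animals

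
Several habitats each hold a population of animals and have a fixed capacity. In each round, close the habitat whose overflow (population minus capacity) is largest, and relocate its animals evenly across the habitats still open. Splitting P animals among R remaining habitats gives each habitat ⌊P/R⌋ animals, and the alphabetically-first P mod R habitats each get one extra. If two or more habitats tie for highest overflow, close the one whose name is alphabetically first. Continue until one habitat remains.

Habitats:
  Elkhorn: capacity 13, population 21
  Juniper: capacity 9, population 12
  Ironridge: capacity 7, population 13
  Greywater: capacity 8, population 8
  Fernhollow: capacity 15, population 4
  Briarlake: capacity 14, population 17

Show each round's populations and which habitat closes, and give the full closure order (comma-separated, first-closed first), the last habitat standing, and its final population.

Round 1: Briarlake=17 Elkhorn=21 Fernhollow=4 Greywater=8 Ironridge=13 Juniper=12 → close Elkhorn (overflow 8)
  21÷5 = 4 each, +1 to first 1
Round 2: Briarlake=22 Fernhollow=8 Greywater=12 Ironridge=17 Juniper=16 → close Ironridge (overflow 10)
  17÷4 = 4 each, +1 to first 1
Round 3: Briarlake=27 Fernhollow=12 Greywater=16 Juniper=20 → close Briarlake (overflow 13)
  27÷3 = 9 each, +1 to first 0
Round 4: Fernhollow=21 Greywater=25 Juniper=29 → close Juniper (overflow 20)
  29÷2 = 14 each, +1 to first 1
Round 5: Fernhollow=36 Greywater=39 → close Greywater (overflow 31)
  39÷1 = 39 each, +1 to first 0

Closure order: Elkhorn, Ironridge, Briarlake, Juniper, Greywater
Last habitat: Fernhollow with 75 animals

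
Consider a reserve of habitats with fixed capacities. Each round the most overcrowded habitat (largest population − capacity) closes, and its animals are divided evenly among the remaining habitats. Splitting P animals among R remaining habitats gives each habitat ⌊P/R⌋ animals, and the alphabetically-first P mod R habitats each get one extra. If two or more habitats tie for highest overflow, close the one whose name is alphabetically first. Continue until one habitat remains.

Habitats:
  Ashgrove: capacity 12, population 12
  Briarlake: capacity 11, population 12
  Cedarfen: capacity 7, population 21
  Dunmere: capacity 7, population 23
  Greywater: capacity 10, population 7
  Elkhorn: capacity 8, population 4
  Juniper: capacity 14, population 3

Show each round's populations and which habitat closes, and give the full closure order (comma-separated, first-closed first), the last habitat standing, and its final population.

Closure order: Dunmere, Cedarfen, Briarlake, Ashgrove, Greywater, Elkhorn
Last habitat: Juniper with 82 animals

Round 1: Ashgrove=12 Briarlake=12 Cedarfen=21 Dunmere=23 Elkhorn=4 Greywater=7 Juniper=3 → close Dunmere (overflow 16)
  23÷6 = 3 each, +1 to first 5
Round 2: Ashgrove=16 Briarlake=16 Cedarfen=25 Elkhorn=8 Greywater=11 Juniper=6 → close Cedarfen (overflow 18)
  25÷5 = 5 each, +1 to first 0
Round 3: Ashgrove=21 Briarlake=21 Elkhorn=13 Greywater=16 Juniper=11 → close Briarlake (overflow 10)
  21÷4 = 5 each, +1 to first 1
Round 4: Ashgrove=27 Elkhorn=18 Greywater=21 Juniper=16 → close Ashgrove (overflow 15)
  27÷3 = 9 each, +1 to first 0
Round 5: Elkhorn=27 Greywater=30 Juniper=25 → close Greywater (overflow 20)
  30÷2 = 15 each, +1 to first 0
Round 6: Elkhorn=42 Juniper=40 → close Elkhorn (overflow 34)
  42÷1 = 42 each, +1 to first 0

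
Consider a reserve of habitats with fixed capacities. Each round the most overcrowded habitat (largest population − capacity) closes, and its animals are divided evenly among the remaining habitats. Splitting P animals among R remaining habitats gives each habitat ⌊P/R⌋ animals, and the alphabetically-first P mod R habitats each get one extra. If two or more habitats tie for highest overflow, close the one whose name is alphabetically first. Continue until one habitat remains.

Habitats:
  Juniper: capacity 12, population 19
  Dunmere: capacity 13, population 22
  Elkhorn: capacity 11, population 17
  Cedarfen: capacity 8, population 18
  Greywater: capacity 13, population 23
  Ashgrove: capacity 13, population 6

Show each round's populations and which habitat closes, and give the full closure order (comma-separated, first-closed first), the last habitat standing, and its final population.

Closure order: Cedarfen, Dunmere, Greywater, Elkhorn, Juniper
Last habitat: Ashgrove with 105 animals

Round 1: Ashgrove=6 Cedarfen=18 Dunmere=22 Elkhorn=17 Greywater=23 Juniper=19 → close Cedarfen (overflow 10)
  18÷5 = 3 each, +1 to first 3
Round 2: Ashgrove=10 Dunmere=26 Elkhorn=21 Greywater=26 Juniper=22 → close Dunmere (overflow 13)
  26÷4 = 6 each, +1 to first 2
Round 3: Ashgrove=17 Elkhorn=28 Greywater=32 Juniper=28 → close Greywater (overflow 19)
  32÷3 = 10 each, +1 to first 2
Round 4: Ashgrove=28 Elkhorn=39 Juniper=38 → close Elkhorn (overflow 28)
  39÷2 = 19 each, +1 to first 1
Round 5: Ashgrove=48 Juniper=57 → close Juniper (overflow 45)
  57÷1 = 57 each, +1 to first 0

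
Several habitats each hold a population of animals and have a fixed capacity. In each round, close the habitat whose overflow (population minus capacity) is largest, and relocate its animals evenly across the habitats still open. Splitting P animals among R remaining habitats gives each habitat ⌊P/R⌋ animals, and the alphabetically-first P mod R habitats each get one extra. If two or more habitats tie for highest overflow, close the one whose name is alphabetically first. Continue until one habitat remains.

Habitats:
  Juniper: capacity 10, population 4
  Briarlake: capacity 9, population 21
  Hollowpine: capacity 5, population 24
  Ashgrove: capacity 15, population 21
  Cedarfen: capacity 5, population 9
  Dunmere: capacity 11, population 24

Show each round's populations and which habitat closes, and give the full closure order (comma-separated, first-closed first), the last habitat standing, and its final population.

Round 1: Ashgrove=21 Briarlake=21 Cedarfen=9 Dunmere=24 Hollowpine=24 Juniper=4 → close Hollowpine (overflow 19)
  24÷5 = 4 each, +1 to first 4
Round 2: Ashgrove=26 Briarlake=26 Cedarfen=14 Dunmere=29 Juniper=8 → close Dunmere (overflow 18)
  29÷4 = 7 each, +1 to first 1
Round 3: Ashgrove=34 Briarlake=33 Cedarfen=21 Juniper=15 → close Briarlake (overflow 24)
  33÷3 = 11 each, +1 to first 0
Round 4: Ashgrove=45 Cedarfen=32 Juniper=26 → close Ashgrove (overflow 30)
  45÷2 = 22 each, +1 to first 1
Round 5: Cedarfen=55 Juniper=48 → close Cedarfen (overflow 50)
  55÷1 = 55 each, +1 to first 0

Closure order: Hollowpine, Dunmere, Briarlake, Ashgrove, Cedarfen
Last habitat: Juniper with 103 animals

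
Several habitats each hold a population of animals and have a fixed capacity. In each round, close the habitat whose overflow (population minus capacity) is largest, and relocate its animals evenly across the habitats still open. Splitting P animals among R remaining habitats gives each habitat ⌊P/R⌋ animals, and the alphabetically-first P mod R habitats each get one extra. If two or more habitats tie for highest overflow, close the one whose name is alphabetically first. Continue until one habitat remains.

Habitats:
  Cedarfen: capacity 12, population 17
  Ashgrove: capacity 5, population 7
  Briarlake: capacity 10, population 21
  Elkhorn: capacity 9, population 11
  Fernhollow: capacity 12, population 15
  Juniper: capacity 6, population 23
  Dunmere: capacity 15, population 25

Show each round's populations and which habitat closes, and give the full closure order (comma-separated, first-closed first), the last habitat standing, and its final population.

Round 1: Ashgrove=7 Briarlake=21 Cedarfen=17 Dunmere=25 Elkhorn=11 Fernhollow=15 Juniper=23 → close Juniper (overflow 17)
  23÷6 = 3 each, +1 to first 5
Round 2: Ashgrove=11 Briarlake=25 Cedarfen=21 Dunmere=29 Elkhorn=15 Fernhollow=18 → close Briarlake (overflow 15)
  25÷5 = 5 each, +1 to first 0
Round 3: Ashgrove=16 Cedarfen=26 Dunmere=34 Elkhorn=20 Fernhollow=23 → close Dunmere (overflow 19)
  34÷4 = 8 each, +1 to first 2
Round 4: Ashgrove=25 Cedarfen=35 Elkhorn=28 Fernhollow=31 → close Cedarfen (overflow 23)
  35÷3 = 11 each, +1 to first 2
Round 5: Ashgrove=37 Elkhorn=40 Fernhollow=42 → close Ashgrove (overflow 32)
  37÷2 = 18 each, +1 to first 1
Round 6: Elkhorn=59 Fernhollow=60 → close Elkhorn (overflow 50)
  59÷1 = 59 each, +1 to first 0

Closure order: Juniper, Briarlake, Dunmere, Cedarfen, Ashgrove, Elkhorn
Last habitat: Fernhollow with 119 animals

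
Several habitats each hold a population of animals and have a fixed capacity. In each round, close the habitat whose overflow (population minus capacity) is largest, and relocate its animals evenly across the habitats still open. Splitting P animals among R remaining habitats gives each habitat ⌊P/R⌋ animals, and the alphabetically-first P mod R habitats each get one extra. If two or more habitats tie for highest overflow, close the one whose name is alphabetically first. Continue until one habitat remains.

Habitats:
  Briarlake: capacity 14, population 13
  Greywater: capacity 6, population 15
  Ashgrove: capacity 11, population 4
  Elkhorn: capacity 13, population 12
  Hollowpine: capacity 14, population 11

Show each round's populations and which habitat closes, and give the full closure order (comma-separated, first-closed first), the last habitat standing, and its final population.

Closure order: Greywater, Briarlake, Elkhorn, Hollowpine
Last habitat: Ashgrove with 55 animals

Round 1: Ashgrove=4 Briarlake=13 Elkhorn=12 Greywater=15 Hollowpine=11 → close Greywater (overflow 9)
  15÷4 = 3 each, +1 to first 3
Round 2: Ashgrove=8 Briarlake=17 Elkhorn=16 Hollowpine=14 → close Briarlake (overflow 3)
  17÷3 = 5 each, +1 to first 2
Round 3: Ashgrove=14 Elkhorn=22 Hollowpine=19 → close Elkhorn (overflow 9)
  22÷2 = 11 each, +1 to first 0
Round 4: Ashgrove=25 Hollowpine=30 → close Hollowpine (overflow 16)
  30÷1 = 30 each, +1 to first 0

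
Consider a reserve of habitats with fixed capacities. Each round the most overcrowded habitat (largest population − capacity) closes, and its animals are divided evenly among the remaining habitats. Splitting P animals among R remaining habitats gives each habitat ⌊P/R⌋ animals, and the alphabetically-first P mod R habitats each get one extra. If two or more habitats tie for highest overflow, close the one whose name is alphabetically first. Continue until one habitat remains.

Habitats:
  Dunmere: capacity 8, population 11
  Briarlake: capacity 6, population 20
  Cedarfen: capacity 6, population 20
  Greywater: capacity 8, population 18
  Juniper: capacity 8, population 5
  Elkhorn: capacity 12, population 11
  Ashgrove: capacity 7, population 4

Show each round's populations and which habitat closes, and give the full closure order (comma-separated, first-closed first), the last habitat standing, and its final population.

Round 1: Ashgrove=4 Briarlake=20 Cedarfen=20 Dunmere=11 Elkhorn=11 Greywater=18 Juniper=5 → close Briarlake (overflow 14)
  20÷6 = 3 each, +1 to first 2
Round 2: Ashgrove=8 Cedarfen=24 Dunmere=14 Elkhorn=14 Greywater=21 Juniper=8 → close Cedarfen (overflow 18)
  24÷5 = 4 each, +1 to first 4
Round 3: Ashgrove=13 Dunmere=19 Elkhorn=19 Greywater=26 Juniper=12 → close Greywater (overflow 18)
  26÷4 = 6 each, +1 to first 2
Round 4: Ashgrove=20 Dunmere=26 Elkhorn=25 Juniper=18 → close Dunmere (overflow 18)
  26÷3 = 8 each, +1 to first 2
Round 5: Ashgrove=29 Elkhorn=34 Juniper=26 → close Ashgrove (overflow 22)
  29÷2 = 14 each, +1 to first 1
Round 6: Elkhorn=49 Juniper=40 → close Elkhorn (overflow 37)
  49÷1 = 49 each, +1 to first 0

Closure order: Briarlake, Cedarfen, Greywater, Dunmere, Ashgrove, Elkhorn
Last habitat: Juniper with 89 animals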